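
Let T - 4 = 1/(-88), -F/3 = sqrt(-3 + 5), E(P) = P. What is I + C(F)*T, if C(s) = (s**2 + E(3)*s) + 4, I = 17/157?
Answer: 55175/628 - 3159*sqrt(2)/88 ≈ 37.091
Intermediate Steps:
F = -3*sqrt(2) (F = -3*sqrt(-3 + 5) = -3*sqrt(2) ≈ -4.2426)
I = 17/157 (I = 17*(1/157) = 17/157 ≈ 0.10828)
T = 351/88 (T = 4 + 1/(-88) = 4 - 1/88 = 351/88 ≈ 3.9886)
C(s) = 4 + s**2 + 3*s (C(s) = (s**2 + 3*s) + 4 = 4 + s**2 + 3*s)
I + C(F)*T = 17/157 + (4 + (-3*sqrt(2))**2 + 3*(-3*sqrt(2)))*(351/88) = 17/157 + (4 + 18 - 9*sqrt(2))*(351/88) = 17/157 + (22 - 9*sqrt(2))*(351/88) = 17/157 + (351/4 - 3159*sqrt(2)/88) = 55175/628 - 3159*sqrt(2)/88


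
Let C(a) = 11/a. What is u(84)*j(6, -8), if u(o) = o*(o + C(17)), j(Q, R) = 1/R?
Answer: -30219/34 ≈ -888.79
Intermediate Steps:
u(o) = o*(11/17 + o) (u(o) = o*(o + 11/17) = o*(11/17 + o))
u(84)*j(6, -8) = ((1/17)*84*(11 + 17*84))/(-8) = ((1/17)*84*(11 + 1428))*(-⅛) = ((1/17)*84*1439)*(-⅛) = (120876/17)*(-⅛) = -30219/34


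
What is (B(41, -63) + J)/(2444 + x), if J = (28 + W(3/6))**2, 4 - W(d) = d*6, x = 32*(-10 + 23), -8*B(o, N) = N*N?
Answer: 2759/22880 ≈ 0.12059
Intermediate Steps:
B(o, N) = -N**2/8 (B(o, N) = -N*N/8 = -N**2/8)
x = 416 (x = 32*13 = 416)
W(d) = 4 - 6*d (W(d) = 4 - d*6 = 4 - 6*d)
J = 841 (J = (28 + (4 - 18/6))**2 = (28 + (4 - 6*1/2))**2 = (28 + (4 - 3))**2 = (28 + 1)**2 = 29**2 = 841)
(B(41, -63) + J)/(2444 + x) = (-1/8*(-63)**2 + 841)/(2444 + 416) = (-1/8*3969 + 841)/2860 = (-3969/8 + 841)*(1/2860) = (2759/8)*(1/2860) = 2759/22880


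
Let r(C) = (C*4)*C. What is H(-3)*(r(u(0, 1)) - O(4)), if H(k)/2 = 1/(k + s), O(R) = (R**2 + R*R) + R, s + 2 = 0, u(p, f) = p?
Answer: 72/5 ≈ 14.400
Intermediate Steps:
r(C) = 4*C**2 (r(C) = (4*C)*C = 4*C**2)
s = -2 (s = -2 + 0 = -2)
O(R) = R + 2*R**2 (O(R) = (R**2 + R**2) + R = 2*R**2 + R = R + 2*R**2)
H(k) = 2/(-2 + k) (H(k) = 2/(k - 2) = 2/(-2 + k))
H(-3)*(r(u(0, 1)) - O(4)) = (2/(-2 - 3))*(4*0**2 - 4*(1 + 2*4)) = (2/(-5))*(4*0 - 4*(1 + 8)) = (2*(-1/5))*(0 - 4*9) = -2*(0 - 1*36)/5 = -2*(0 - 36)/5 = -2/5*(-36) = 72/5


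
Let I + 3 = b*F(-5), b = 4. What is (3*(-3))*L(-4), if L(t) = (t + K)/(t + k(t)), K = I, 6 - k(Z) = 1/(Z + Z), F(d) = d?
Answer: 1944/17 ≈ 114.35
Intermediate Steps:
I = -23 (I = -3 + 4*(-5) = -3 - 20 = -23)
k(Z) = 6 - 1/(2*Z) (k(Z) = 6 - 1/(Z + Z) = 6 - 1/(2*Z))
K = -23
L(t) = (-23 + t)/(6 + t - 1/(2*t)) (L(t) = (t - 23)/(t + (6 - 1/(2*t))) = (-23 + t)/(6 + t - 1/(2*t)))
(3*(-3))*L(-4) = (3*(-3))*(2*(-4)*(-23 - 4)/(-1 + 2*(-4)² + 12*(-4))) = -18*(-4)*(-27)/(-1 + 2*16 - 48) = -18*(-4)*(-27)/(-1 + 32 - 48) = -18*(-4)*(-27)/(-17) = -18*(-4)*(-1)*(-27)/17 = -9*(-216/17) = 1944/17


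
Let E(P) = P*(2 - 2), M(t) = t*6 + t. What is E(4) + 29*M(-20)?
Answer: -4060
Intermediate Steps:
M(t) = 7*t (M(t) = 6*t + t = 7*t)
E(P) = 0 (E(P) = P*0 = 0)
E(4) + 29*M(-20) = 0 + 29*(7*(-20)) = 0 + 29*(-140) = 0 - 4060 = -4060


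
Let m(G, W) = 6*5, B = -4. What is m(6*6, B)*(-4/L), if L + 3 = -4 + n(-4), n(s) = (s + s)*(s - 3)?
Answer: -120/49 ≈ -2.4490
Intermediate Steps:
n(s) = 2*s*(-3 + s) (n(s) = (2*s)*(-3 + s) = 2*s*(-3 + s))
L = 49 (L = -3 + (-4 + 2*(-4)*(-3 - 4)) = -3 + (-4 + 2*(-4)*(-7)) = -3 + (-4 + 56) = -3 + 52 = 49)
m(G, W) = 30
m(6*6, B)*(-4/L) = 30*(-4/49) = -120/49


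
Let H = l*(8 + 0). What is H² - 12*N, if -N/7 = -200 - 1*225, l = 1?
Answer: -35636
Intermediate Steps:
N = 2975 (N = -7*(-200 - 1*225) = -7*(-200 - 225) = -7*(-425) = 2975)
H = 8 (H = 1*(8 + 0) = 1*8 = 8)
H² - 12*N = 8² - 12*2975 = 64 - 35700 = -35636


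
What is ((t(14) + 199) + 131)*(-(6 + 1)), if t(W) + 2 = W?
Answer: -2394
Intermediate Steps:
t(W) = -2 + W
((t(14) + 199) + 131)*(-(6 + 1)) = (((-2 + 14) + 199) + 131)*(-(6 + 1)) = ((12 + 199) + 131)*(-1*7) = (211 + 131)*(-7) = 342*(-7) = -2394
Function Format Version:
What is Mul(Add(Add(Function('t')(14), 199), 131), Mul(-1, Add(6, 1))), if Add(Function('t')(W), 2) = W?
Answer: -2394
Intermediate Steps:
Function('t')(W) = Add(-2, W)
Mul(Add(Add(Function('t')(14), 199), 131), Mul(-1, Add(6, 1))) = Mul(Add(Add(Add(-2, 14), 199), 131), Mul(-1, Add(6, 1))) = Mul(Add(Add(12, 199), 131), Mul(-1, 7)) = Mul(Add(211, 131), -7) = Mul(342, -7) = -2394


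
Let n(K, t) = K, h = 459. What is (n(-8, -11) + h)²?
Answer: 203401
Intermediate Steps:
(n(-8, -11) + h)² = (-8 + 459)² = 451² = 203401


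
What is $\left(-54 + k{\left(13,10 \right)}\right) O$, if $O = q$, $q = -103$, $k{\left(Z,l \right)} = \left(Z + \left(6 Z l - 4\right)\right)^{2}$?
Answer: $-64114101$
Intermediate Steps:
$k{\left(Z,l \right)} = \left(-4 + Z + 6 Z l\right)^{2}$ ($k{\left(Z,l \right)} = \left(Z + \left(6 Z l - 4\right)\right)^{2} = \left(Z + \left(-4 + 6 Z l\right)\right)^{2} = \left(-4 + Z + 6 Z l\right)^{2}$)
$O = -103$
$\left(-54 + k{\left(13,10 \right)}\right) O = \left(-54 + \left(-4 + 13 + 6 \cdot 13 \cdot 10\right)^{2}\right) \left(-103\right) = \left(-54 + \left(-4 + 13 + 780\right)^{2}\right) \left(-103\right) = \left(-54 + 789^{2}\right) \left(-103\right) = \left(-54 + 622521\right) \left(-103\right) = 622467 \left(-103\right) = -64114101$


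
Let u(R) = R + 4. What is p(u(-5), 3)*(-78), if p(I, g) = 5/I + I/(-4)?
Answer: 741/2 ≈ 370.50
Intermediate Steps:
u(R) = 4 + R
p(I, g) = 5/I - I/4 (p(I, g) = 5/I + I*(-1/4) = 5/I - I/4)
p(u(-5), 3)*(-78) = (5/(4 - 5) - (4 - 5)/4)*(-78) = (5/(-1) - 1/4*(-1))*(-78) = (5*(-1) + 1/4)*(-78) = (-5 + 1/4)*(-78) = -19/4*(-78) = 741/2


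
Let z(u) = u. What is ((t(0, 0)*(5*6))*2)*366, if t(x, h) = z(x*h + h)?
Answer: 0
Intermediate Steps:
t(x, h) = h + h*x (t(x, h) = x*h + h = h*x + h = h + h*x)
((t(0, 0)*(5*6))*2)*366 = (((0*(1 + 0))*(5*6))*2)*366 = (((0*1)*30)*2)*366 = ((0*30)*2)*366 = (0*2)*366 = 0*366 = 0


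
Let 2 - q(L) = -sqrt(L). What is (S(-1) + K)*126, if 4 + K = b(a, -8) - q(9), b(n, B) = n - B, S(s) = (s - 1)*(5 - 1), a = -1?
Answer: -1260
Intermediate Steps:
S(s) = -4 + 4*s (S(s) = (-1 + s)*4 = -4 + 4*s)
q(L) = 2 + sqrt(L) (q(L) = 2 - (-1)*sqrt(L) = 2 + sqrt(L))
K = -2 (K = -4 + ((-1 - 1*(-8)) - (2 + sqrt(9))) = -4 + ((-1 + 8) - (2 + 3)) = -4 + (7 - 1*5) = -4 + (7 - 5) = -4 + 2 = -2)
(S(-1) + K)*126 = ((-4 + 4*(-1)) - 2)*126 = ((-4 - 4) - 2)*126 = (-8 - 2)*126 = -10*126 = -1260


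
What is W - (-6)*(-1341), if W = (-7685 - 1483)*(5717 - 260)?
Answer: -50037822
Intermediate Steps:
W = -50029776 (W = -9168*5457 = -50029776)
W - (-6)*(-1341) = -50029776 - (-6)*(-1341) = -50029776 - 1*8046 = -50029776 - 8046 = -50037822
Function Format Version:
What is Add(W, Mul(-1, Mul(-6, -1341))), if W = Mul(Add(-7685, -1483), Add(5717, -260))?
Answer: -50037822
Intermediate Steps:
W = -50029776 (W = Mul(-9168, 5457) = -50029776)
Add(W, Mul(-1, Mul(-6, -1341))) = Add(-50029776, Mul(-1, Mul(-6, -1341))) = Add(-50029776, Mul(-1, 8046)) = Add(-50029776, -8046) = -50037822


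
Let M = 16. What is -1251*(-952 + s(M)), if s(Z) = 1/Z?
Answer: 19053981/16 ≈ 1.1909e+6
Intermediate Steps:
-1251*(-952 + s(M)) = -1251*(-952 + 1/16) = -1251*(-15231/16) = 19053981/16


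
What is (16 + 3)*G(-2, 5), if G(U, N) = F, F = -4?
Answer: -76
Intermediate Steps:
G(U, N) = -4
(16 + 3)*G(-2, 5) = (16 + 3)*(-4) = 19*(-4) = -76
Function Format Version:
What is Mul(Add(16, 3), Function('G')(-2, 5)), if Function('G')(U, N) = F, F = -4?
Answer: -76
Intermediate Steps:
Function('G')(U, N) = -4
Mul(Add(16, 3), Function('G')(-2, 5)) = Mul(Add(16, 3), -4) = Mul(19, -4) = -76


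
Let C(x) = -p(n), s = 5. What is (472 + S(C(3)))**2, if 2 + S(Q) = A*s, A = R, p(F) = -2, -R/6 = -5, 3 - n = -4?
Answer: 384400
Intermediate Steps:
n = 7 (n = 3 - 1*(-4) = 3 + 4 = 7)
R = 30 (R = -6*(-5) = 30)
A = 30
C(x) = 2 (C(x) = -1*(-2) = 2)
S(Q) = 148 (S(Q) = -2 + 30*5 = -2 + 150 = 148)
(472 + S(C(3)))**2 = (472 + 148)**2 = 620**2 = 384400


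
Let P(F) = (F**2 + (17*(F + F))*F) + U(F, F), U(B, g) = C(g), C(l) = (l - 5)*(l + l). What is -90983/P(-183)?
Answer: -90983/1240923 ≈ -0.073319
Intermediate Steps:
C(l) = 2*l*(-5 + l) (C(l) = (-5 + l)*(2*l) = 2*l*(-5 + l))
U(B, g) = 2*g*(-5 + g)
P(F) = 35*F**2 + 2*F*(-5 + F) (P(F) = (F**2 + (17*(F + F))*F) + 2*F*(-5 + F) = (F**2 + (17*(2*F))*F) + 2*F*(-5 + F) = (F**2 + (34*F)*F) + 2*F*(-5 + F) = (F**2 + 34*F**2) + 2*F*(-5 + F) = 35*F**2 + 2*F*(-5 + F))
-90983/P(-183) = -90983*(-1/(183*(-10 + 37*(-183)))) = -90983*(-1/(183*(-10 - 6771))) = -90983/((-183*(-6781))) = -90983/1240923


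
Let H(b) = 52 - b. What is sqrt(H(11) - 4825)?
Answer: 4*I*sqrt(299) ≈ 69.167*I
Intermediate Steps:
sqrt(H(11) - 4825) = sqrt((52 - 1*11) - 4825) = sqrt((52 - 11) - 4825) = sqrt(41 - 4825) = sqrt(-4784) = 4*I*sqrt(299)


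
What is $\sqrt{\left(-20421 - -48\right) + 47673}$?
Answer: $10 \sqrt{273} \approx 165.23$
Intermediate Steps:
$\sqrt{\left(-20421 - -48\right) + 47673} = \sqrt{\left(-20421 + 48\right) + 47673} = \sqrt{-20373 + 47673} = \sqrt{27300} = 10 \sqrt{273}$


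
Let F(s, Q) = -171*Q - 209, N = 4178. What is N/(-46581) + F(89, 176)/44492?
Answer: -1597524781/2072481852 ≈ -0.77083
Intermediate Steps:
F(s, Q) = -209 - 171*Q
N/(-46581) + F(89, 176)/44492 = 4178/(-46581) + (-209 - 171*176)/44492 = 4178*(-1/46581) + (-209 - 30096)*(1/44492) = -4178/46581 - 30305*1/44492 = -4178/46581 - 30305/44492 = -1597524781/2072481852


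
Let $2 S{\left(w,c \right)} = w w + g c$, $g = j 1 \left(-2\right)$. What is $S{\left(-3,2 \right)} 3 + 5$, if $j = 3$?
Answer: $\frac{1}{2} \approx 0.5$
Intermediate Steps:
$g = -6$ ($g = 3 \cdot 1 \left(-2\right) = 3 \left(-2\right) = -6$)
$S{\left(w,c \right)} = \frac{w^{2}}{2} - 3 c$ ($S{\left(w,c \right)} = \frac{w w - 6 c}{2} = \frac{w^{2} - 6 c}{2} = \frac{w^{2}}{2} - 3 c$)
$S{\left(-3,2 \right)} 3 + 5 = \left(\frac{\left(-3\right)^{2}}{2} - 6\right) 3 + 5 = \left(\frac{1}{2} \cdot 9 - 6\right) 3 + 5 = \left(\frac{9}{2} - 6\right) 3 + 5 = \left(- \frac{3}{2}\right) 3 + 5 = - \frac{9}{2} + 5 = \frac{1}{2}$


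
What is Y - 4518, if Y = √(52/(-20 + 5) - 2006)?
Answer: -4518 + I*√452130/15 ≈ -4518.0 + 44.827*I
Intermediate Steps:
Y = I*√452130/15 (Y = √(52/(-15) - 2006) = √(52*(-1/15) - 2006) = √(-52/15 - 2006) = √(-30142/15) = I*√452130/15 ≈ 44.827*I)
Y - 4518 = I*√452130/15 - 4518 = -4518 + I*√452130/15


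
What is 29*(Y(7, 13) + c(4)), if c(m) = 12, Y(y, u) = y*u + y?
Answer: 3190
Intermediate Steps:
Y(y, u) = y + u*y (Y(y, u) = u*y + y = y + u*y)
29*(Y(7, 13) + c(4)) = 29*(7*(1 + 13) + 12) = 29*(7*14 + 12) = 29*(98 + 12) = 29*110 = 3190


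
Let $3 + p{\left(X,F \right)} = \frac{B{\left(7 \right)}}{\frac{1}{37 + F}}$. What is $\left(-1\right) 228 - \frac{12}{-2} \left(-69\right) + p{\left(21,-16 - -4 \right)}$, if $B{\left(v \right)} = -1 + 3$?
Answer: $94439$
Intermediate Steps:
$B{\left(v \right)} = 2$
$p{\left(X,F \right)} = 71 + 2 F$ ($p{\left(X,F \right)} = -3 + \frac{2}{\frac{1}{37 + F}} = -3 + 2 \left(37 + F\right) = -3 + \left(74 + 2 F\right) = 71 + 2 F$)
$\left(-1\right) 228 - \frac{12}{-2} \left(-69\right) + p{\left(21,-16 - -4 \right)} = \left(-1\right) 228 - \frac{12}{-2} \left(-69\right) + \left(71 + 2 \left(-16 - -4\right)\right) = - 228 \left(-12\right) \left(- \frac{1}{2}\right) \left(-69\right) + \left(71 + 2 \left(-16 + 4\right)\right) = - 228 \cdot 6 \left(-69\right) + \left(71 + 2 \left(-12\right)\right) = \left(-228\right) \left(-414\right) + \left(71 - 24\right) = 94392 + 47 = 94439$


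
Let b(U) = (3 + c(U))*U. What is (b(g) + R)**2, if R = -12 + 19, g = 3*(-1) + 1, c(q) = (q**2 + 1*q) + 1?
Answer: 25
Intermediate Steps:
c(q) = 1 + q + q**2 (c(q) = (q**2 + q) + 1 = (q + q**2) + 1 = 1 + q + q**2)
g = -2 (g = -3 + 1 = -2)
R = 7
b(U) = U*(4 + U + U**2) (b(U) = (3 + (1 + U + U**2))*U = (4 + U + U**2)*U = U*(4 + U + U**2))
(b(g) + R)**2 = (-2*(4 - 2 + (-2)**2) + 7)**2 = (-2*(4 - 2 + 4) + 7)**2 = (-2*6 + 7)**2 = (-12 + 7)**2 = (-5)**2 = 25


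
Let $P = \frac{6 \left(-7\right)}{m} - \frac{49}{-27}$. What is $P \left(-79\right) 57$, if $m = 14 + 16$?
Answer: $- \frac{84056}{45} \approx -1867.9$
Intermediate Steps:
$m = 30$
$P = \frac{56}{135}$ ($P = \frac{6 \left(-7\right)}{30} - \frac{49}{-27} = \left(-42\right) \frac{1}{30} - - \frac{49}{27} = - \frac{7}{5} + \frac{49}{27} = \frac{56}{135} \approx 0.41481$)
$P \left(-79\right) 57 = \frac{56}{135} \left(-79\right) 57 = \left(- \frac{4424}{135}\right) 57 = - \frac{84056}{45}$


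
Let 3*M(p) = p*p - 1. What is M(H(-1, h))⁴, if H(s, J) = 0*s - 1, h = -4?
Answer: 0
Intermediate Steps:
H(s, J) = -1 (H(s, J) = 0 - 1 = -1)
M(p) = -⅓ + p²/3 (M(p) = (p*p - 1)/3 = (p² - 1)/3 = (-1 + p²)/3 = -⅓ + p²/3)
M(H(-1, h))⁴ = (-⅓ + (⅓)*(-1)²)⁴ = (-⅓ + (⅓)*1)⁴ = (-⅓ + ⅓)⁴ = 0⁴ = 0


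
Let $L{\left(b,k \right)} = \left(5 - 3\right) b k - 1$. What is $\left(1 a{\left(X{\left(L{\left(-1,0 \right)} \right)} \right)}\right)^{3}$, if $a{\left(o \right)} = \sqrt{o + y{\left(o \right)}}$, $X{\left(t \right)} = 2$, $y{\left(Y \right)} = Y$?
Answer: $8$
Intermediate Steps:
$L{\left(b,k \right)} = -1 + 2 b k$ ($L{\left(b,k \right)} = 2 b k - 1 = -1 + 2 b k$)
$a{\left(o \right)} = \sqrt{2} \sqrt{o}$ ($a{\left(o \right)} = \sqrt{o + o} = \sqrt{2 o} = \sqrt{2} \sqrt{o}$)
$\left(1 a{\left(X{\left(L{\left(-1,0 \right)} \right)} \right)}\right)^{3} = \left(1 \sqrt{2} \sqrt{2}\right)^{3} = \left(1 \cdot 2\right)^{3} = 2^{3} = 8$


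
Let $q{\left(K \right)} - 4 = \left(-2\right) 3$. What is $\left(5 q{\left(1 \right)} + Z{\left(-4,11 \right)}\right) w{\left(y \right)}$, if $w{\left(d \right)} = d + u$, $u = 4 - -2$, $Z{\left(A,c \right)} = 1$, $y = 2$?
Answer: $-72$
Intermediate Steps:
$q{\left(K \right)} = -2$ ($q{\left(K \right)} = 4 - 6 = -2$)
$u = 6$ ($u = 4 + 2 = 6$)
$w{\left(d \right)} = 6 + d$ ($w{\left(d \right)} = d + 6 = 6 + d$)
$\left(5 q{\left(1 \right)} + Z{\left(-4,11 \right)}\right) w{\left(y \right)} = \left(5 \left(-2\right) + 1\right) \left(6 + 2\right) = \left(-10 + 1\right) 8 = \left(-9\right) 8 = -72$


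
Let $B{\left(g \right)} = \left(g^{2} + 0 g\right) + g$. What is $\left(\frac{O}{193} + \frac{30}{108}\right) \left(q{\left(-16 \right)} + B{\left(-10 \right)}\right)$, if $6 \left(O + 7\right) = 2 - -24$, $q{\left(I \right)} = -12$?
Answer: $\frac{11921}{579} \approx 20.589$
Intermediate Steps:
$O = - \frac{8}{3}$ ($O = -7 + \frac{2 - -24}{6} = -7 + \frac{2 + 24}{6} = -7 + \frac{1}{6} \cdot 26 = -7 + \frac{13}{3} = - \frac{8}{3} \approx -2.6667$)
$B{\left(g \right)} = g + g^{2}$ ($B{\left(g \right)} = \left(g^{2} + 0\right) + g = g^{2} + g = g + g^{2}$)
$\left(\frac{O}{193} + \frac{30}{108}\right) \left(q{\left(-16 \right)} + B{\left(-10 \right)}\right) = \left(- \frac{8}{3 \cdot 193} + \frac{30}{108}\right) \left(-12 - 10 \left(1 - 10\right)\right) = \left(\left(- \frac{8}{3}\right) \frac{1}{193} + 30 \cdot \frac{1}{108}\right) \left(-12 - -90\right) = \left(- \frac{8}{579} + \frac{5}{18}\right) \left(-12 + 90\right) = \frac{917}{3474} \cdot 78 = \frac{11921}{579}$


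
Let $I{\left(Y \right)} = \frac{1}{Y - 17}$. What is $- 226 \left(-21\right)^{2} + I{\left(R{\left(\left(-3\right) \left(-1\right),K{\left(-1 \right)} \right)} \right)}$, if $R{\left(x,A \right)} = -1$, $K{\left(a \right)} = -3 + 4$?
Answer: $- \frac{1793989}{18} \approx -99666.0$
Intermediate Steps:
$K{\left(a \right)} = 1$
$I{\left(Y \right)} = \frac{1}{-17 + Y}$
$- 226 \left(-21\right)^{2} + I{\left(R{\left(\left(-3\right) \left(-1\right),K{\left(-1 \right)} \right)} \right)} = - 226 \left(-21\right)^{2} + \frac{1}{-17 - 1} = \left(-226\right) 441 + \frac{1}{-18} = -99666 - \frac{1}{18} = - \frac{1793989}{18}$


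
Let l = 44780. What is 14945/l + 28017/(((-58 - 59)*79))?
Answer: -24810325/9197812 ≈ -2.6974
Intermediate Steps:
14945/l + 28017/(((-58 - 59)*79)) = 14945/44780 + 28017/(((-58 - 59)*79)) = 14945*(1/44780) + 28017/((-117*79)) = 2989/8956 + 28017/(-9243) = 2989/8956 + 28017*(-1/9243) = 2989/8956 - 3113/1027 = -24810325/9197812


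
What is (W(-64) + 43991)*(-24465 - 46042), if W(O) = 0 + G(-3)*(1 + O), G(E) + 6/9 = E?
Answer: -3117960554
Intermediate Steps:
G(E) = -⅔ + E
W(O) = -11/3 - 11*O/3 (W(O) = 0 + (-⅔ - 3)*(1 + O) = 0 - 11*(1 + O)/3 = 0 + (-11/3 - 11*O/3) = -11/3 - 11*O/3)
(W(-64) + 43991)*(-24465 - 46042) = ((-11/3 - 11/3*(-64)) + 43991)*(-24465 - 46042) = ((-11/3 + 704/3) + 43991)*(-70507) = (231 + 43991)*(-70507) = 44222*(-70507) = -3117960554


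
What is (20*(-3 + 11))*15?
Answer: 2400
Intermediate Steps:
(20*(-3 + 11))*15 = (20*8)*15 = 160*15 = 2400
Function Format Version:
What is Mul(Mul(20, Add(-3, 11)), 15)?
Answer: 2400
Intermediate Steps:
Mul(Mul(20, Add(-3, 11)), 15) = Mul(Mul(20, 8), 15) = Mul(160, 15) = 2400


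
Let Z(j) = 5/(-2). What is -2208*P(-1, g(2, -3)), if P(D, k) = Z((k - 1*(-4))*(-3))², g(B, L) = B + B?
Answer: -13800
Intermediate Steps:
Z(j) = -5/2 (Z(j) = 5*(-½) = -5/2)
g(B, L) = 2*B
P(D, k) = 25/4 (P(D, k) = (-5/2)² = 25/4)
-2208*P(-1, g(2, -3)) = -2208*25/4 = -13800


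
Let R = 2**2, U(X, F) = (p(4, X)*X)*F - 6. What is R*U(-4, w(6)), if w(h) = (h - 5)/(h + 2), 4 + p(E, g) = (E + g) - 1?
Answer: -14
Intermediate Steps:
p(E, g) = -5 + E + g (p(E, g) = -4 + ((E + g) - 1) = -4 + (-1 + E + g) = -5 + E + g)
w(h) = (-5 + h)/(2 + h)
U(X, F) = -6 + F*X*(-1 + X) (U(X, F) = ((-5 + 4 + X)*X)*F - 6 = ((-1 + X)*X)*F - 6 = (X*(-1 + X))*F - 6 = F*X*(-1 + X) - 6 = -6 + F*X*(-1 + X))
R = 4
R*U(-4, w(6)) = 4*(-6 + ((-5 + 6)/(2 + 6))*(-4)*(-1 - 4)) = 4*(-6 + (1/8)*(-4)*(-5)) = 4*(-6 + 5/2) = 4*(-7/2) = -14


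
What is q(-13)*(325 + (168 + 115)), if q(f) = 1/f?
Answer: -608/13 ≈ -46.769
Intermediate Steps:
q(f) = 1/f
q(-13)*(325 + (168 + 115)) = (325 + (168 + 115))/(-13) = -(325 + 283)/13 = -1/13*608 = -608/13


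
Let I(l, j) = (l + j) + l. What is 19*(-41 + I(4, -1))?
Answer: -646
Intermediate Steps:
I(l, j) = j + 2*l (I(l, j) = (j + l) + l = j + 2*l)
19*(-41 + I(4, -1)) = 19*(-41 + (-1 + 2*4)) = 19*(-41 + (-1 + 8)) = 19*(-41 + 7) = 19*(-34) = -646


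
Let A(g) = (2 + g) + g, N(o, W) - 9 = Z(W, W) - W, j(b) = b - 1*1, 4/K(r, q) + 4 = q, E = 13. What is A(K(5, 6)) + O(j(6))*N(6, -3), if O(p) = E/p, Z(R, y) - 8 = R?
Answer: 251/5 ≈ 50.200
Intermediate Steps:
K(r, q) = 4/(-4 + q)
Z(R, y) = 8 + R
j(b) = -1 + b (j(b) = b - 1 = -1 + b)
N(o, W) = 17 (N(o, W) = 9 + ((8 + W) - W) = 9 + 8 = 17)
A(g) = 2 + 2*g
O(p) = 13/p
A(K(5, 6)) + O(j(6))*N(6, -3) = (2 + 2*(4/(-4 + 6))) + (13/(-1 + 6))*17 = (2 + 2*(4/2)) + (13/5)*17 = (2 + 2*(4*(½))) + (13*(⅕))*17 = (2 + 2*2) + (13/5)*17 = (2 + 4) + 221/5 = 6 + 221/5 = 251/5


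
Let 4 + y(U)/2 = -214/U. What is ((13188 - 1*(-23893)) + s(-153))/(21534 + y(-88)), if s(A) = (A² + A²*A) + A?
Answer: -77467280/473679 ≈ -163.54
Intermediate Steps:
s(A) = A + A² + A³ (s(A) = (A² + A³) + A = A + A² + A³)
y(U) = -8 - 428/U (y(U) = -8 + 2*(-214/U) = -8 - 428/U)
((13188 - 1*(-23893)) + s(-153))/(21534 + y(-88)) = ((13188 - 1*(-23893)) - 153*(1 - 153 + (-153)²))/(21534 + (-8 - 428/(-88))) = ((13188 + 23893) - 153*(1 - 153 + 23409))/(21534 + (-8 - 428*(-1/88))) = (37081 - 153*23257)/(21534 + (-8 + 107/22)) = (37081 - 3558321)/(21534 - 69/22) = -3521240/473679/22 = -3521240*22/473679 = -77467280/473679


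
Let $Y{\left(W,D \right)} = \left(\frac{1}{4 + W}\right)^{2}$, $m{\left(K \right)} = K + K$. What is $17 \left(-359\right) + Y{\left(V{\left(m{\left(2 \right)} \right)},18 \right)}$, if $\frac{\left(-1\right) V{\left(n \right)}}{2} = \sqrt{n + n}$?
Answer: $- \frac{97645}{16} + \frac{\sqrt{2}}{8} \approx -6102.6$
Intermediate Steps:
$m{\left(K \right)} = 2 K$
$V{\left(n \right)} = - 2 \sqrt{2} \sqrt{n}$ ($V{\left(n \right)} = - 2 \sqrt{n + n} = - 2 \sqrt{2 n} = - 2 \sqrt{2} \sqrt{n}$)
$Y{\left(W,D \right)} = \frac{1}{\left(4 + W\right)^{2}}$
$17 \left(-359\right) + Y{\left(V{\left(m{\left(2 \right)} \right)},18 \right)} = 17 \left(-359\right) + \frac{1}{\left(4 - 2 \sqrt{2} \sqrt{2 \cdot 2}\right)^{2}} = -6103 + \frac{1}{\left(4 - 2 \sqrt{2} \sqrt{4}\right)^{2}} = -6103 + \frac{1}{\left(4 - 2 \sqrt{2} \cdot 2\right)^{2}} = -6103 + \frac{1}{\left(4 - 4 \sqrt{2}\right)^{2}}$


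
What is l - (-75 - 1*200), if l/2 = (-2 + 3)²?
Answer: 277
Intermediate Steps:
l = 2 (l = 2*(-2 + 3)² = 2*1² = 2*1 = 2)
l - (-75 - 1*200) = 2 - (-75 - 1*200) = 2 - (-75 - 200) = 2 - 1*(-275) = 2 + 275 = 277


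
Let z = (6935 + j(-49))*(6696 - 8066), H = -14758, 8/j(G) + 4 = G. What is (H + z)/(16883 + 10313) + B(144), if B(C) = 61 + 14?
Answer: -99054366/360347 ≈ -274.89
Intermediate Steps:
B(C) = 75
j(G) = 8/(-4 + G)
z = -503539390/53 (z = (6935 + 8/(-4 - 49))*(6696 - 8066) = (6935 + 8/(-53))*(-1370) = (6935 + 8*(-1/53))*(-1370) = (6935 - 8/53)*(-1370) = (367547/53)*(-1370) = -503539390/53 ≈ -9.5007e+6)
(H + z)/(16883 + 10313) + B(144) = (-14758 - 503539390/53)/(16883 + 10313) + 75 = -504321564/53/27196 + 75 = -504321564/53*1/27196 + 75 = -126080391/360347 + 75 = -99054366/360347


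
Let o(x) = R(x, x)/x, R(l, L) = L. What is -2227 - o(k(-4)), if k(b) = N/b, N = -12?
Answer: -2228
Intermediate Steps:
k(b) = -12/b
o(x) = 1 (o(x) = x/x = 1)
-2227 - o(k(-4)) = -2227 - 1*1 = -2227 - 1 = -2228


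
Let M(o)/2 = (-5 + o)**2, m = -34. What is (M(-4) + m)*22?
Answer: 2816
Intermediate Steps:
M(o) = 2*(-5 + o)**2
(M(-4) + m)*22 = (2*(-5 - 4)**2 - 34)*22 = (2*(-9)**2 - 34)*22 = (2*81 - 34)*22 = (162 - 34)*22 = 128*22 = 2816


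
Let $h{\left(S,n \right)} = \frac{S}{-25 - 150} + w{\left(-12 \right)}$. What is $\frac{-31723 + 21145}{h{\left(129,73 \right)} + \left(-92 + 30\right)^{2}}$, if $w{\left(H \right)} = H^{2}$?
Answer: $- \frac{1851150}{697771} \approx -2.6529$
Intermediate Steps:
$h{\left(S,n \right)} = 144 - \frac{S}{175}$ ($h{\left(S,n \right)} = \frac{S}{-25 - 150} + \left(-12\right)^{2} = \frac{S}{-175} + 144 = - \frac{S}{175} + 144 = 144 - \frac{S}{175}$)
$\frac{-31723 + 21145}{h{\left(129,73 \right)} + \left(-92 + 30\right)^{2}} = \frac{-31723 + 21145}{\left(144 - \frac{129}{175}\right) + \left(-92 + 30\right)^{2}} = - \frac{10578}{\left(144 - \frac{129}{175}\right) + \left(-62\right)^{2}} = - \frac{10578}{\frac{25071}{175} + 3844} = - \frac{10578}{\frac{697771}{175}} = \left(-10578\right) \frac{175}{697771} = - \frac{1851150}{697771}$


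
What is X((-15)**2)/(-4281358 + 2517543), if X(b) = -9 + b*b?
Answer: -50616/1763815 ≈ -0.028697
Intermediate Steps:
X(b) = -9 + b**2
X((-15)**2)/(-4281358 + 2517543) = (-9 + ((-15)**2)**2)/(-4281358 + 2517543) = (-9 + 225**2)/(-1763815) = (-9 + 50625)*(-1/1763815) = 50616*(-1/1763815) = -50616/1763815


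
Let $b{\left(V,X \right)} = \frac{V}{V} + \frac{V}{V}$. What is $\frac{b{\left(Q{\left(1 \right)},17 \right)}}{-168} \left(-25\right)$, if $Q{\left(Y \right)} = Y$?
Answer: $\frac{25}{84} \approx 0.29762$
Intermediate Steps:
$b{\left(V,X \right)} = 2$ ($b{\left(V,X \right)} = 1 + 1 = 2$)
$\frac{b{\left(Q{\left(1 \right)},17 \right)}}{-168} \left(-25\right) = \frac{2}{-168} \left(-25\right) = 2 \left(- \frac{1}{168}\right) \left(-25\right) = \left(- \frac{1}{84}\right) \left(-25\right) = \frac{25}{84}$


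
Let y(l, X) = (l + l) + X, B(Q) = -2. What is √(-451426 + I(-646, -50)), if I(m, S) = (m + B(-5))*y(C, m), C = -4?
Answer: I*√27634 ≈ 166.23*I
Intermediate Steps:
y(l, X) = X + 2*l (y(l, X) = 2*l + X = X + 2*l)
I(m, S) = (-8 + m)*(-2 + m) (I(m, S) = (m - 2)*(m + 2*(-4)) = (-2 + m)*(m - 8) = (-2 + m)*(-8 + m) = (-8 + m)*(-2 + m))
√(-451426 + I(-646, -50)) = √(-451426 + (-8 - 646)*(-2 - 646)) = √(-451426 - 654*(-648)) = √(-451426 + 423792) = √(-27634) = I*√27634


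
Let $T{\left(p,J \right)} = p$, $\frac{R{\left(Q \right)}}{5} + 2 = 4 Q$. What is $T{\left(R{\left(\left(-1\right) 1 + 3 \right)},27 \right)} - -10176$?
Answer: $10206$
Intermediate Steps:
$R{\left(Q \right)} = -10 + 20 Q$ ($R{\left(Q \right)} = -10 + 5 \cdot 4 Q = -10 + 20 Q$)
$T{\left(R{\left(\left(-1\right) 1 + 3 \right)},27 \right)} - -10176 = \left(-10 + 20 \left(\left(-1\right) 1 + 3\right)\right) - -10176 = \left(-10 + 20 \left(-1 + 3\right)\right) + 10176 = \left(-10 + 20 \cdot 2\right) + 10176 = \left(-10 + 40\right) + 10176 = 30 + 10176 = 10206$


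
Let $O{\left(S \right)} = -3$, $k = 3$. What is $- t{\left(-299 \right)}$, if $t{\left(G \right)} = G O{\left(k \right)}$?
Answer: $-897$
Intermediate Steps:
$t{\left(G \right)} = - 3 G$ ($t{\left(G \right)} = G \left(-3\right) = - 3 G$)
$- t{\left(-299 \right)} = - \left(-3\right) \left(-299\right) = \left(-1\right) 897 = -897$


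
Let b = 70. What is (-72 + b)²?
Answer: 4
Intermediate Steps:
(-72 + b)² = (-72 + 70)² = (-2)² = 4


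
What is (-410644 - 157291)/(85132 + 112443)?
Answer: -113587/39515 ≈ -2.8745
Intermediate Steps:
(-410644 - 157291)/(85132 + 112443) = -567935/197575 = -567935*1/197575 = -113587/39515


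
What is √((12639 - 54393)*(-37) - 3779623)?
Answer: 5*I*√89389 ≈ 1494.9*I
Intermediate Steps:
√((12639 - 54393)*(-37) - 3779623) = √(-41754*(-37) - 3779623) = √(1544898 - 3779623) = √(-2234725) = 5*I*√89389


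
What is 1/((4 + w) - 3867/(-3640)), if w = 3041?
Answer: 3640/11087667 ≈ 0.00032829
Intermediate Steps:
1/((4 + w) - 3867/(-3640)) = 1/((4 + 3041) - 3867/(-3640)) = 1/(3045 - 3867*(-1/3640)) = 1/(3045 + 3867/3640) = 1/(11087667/3640) = 3640/11087667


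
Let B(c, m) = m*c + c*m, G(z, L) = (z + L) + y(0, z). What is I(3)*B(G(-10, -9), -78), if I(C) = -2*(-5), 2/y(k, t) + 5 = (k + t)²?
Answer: 562536/19 ≈ 29607.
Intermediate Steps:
y(k, t) = 2/(-5 + (k + t)²)
G(z, L) = L + z + 2/(-5 + z²) (G(z, L) = (z + L) + 2/(-5 + (0 + z)²) = (L + z) + 2/(-5 + z²) = L + z + 2/(-5 + z²))
B(c, m) = 2*c*m (B(c, m) = c*m + c*m = 2*c*m)
I(C) = 10
I(3)*B(G(-10, -9), -78) = 10*(2*((2 + (-5 + (-10)²)*(-9 - 10))/(-5 + (-10)²))*(-78)) = 10*(2*((2 + (-5 + 100)*(-19))/(-5 + 100))*(-78)) = 10*(2*((2 + 95*(-19))/95)*(-78)) = 10*(2*((2 - 1805)/95)*(-78)) = 10*(2*((1/95)*(-1803))*(-78)) = 10*(2*(-1803/95)*(-78)) = 10*(281268/95) = 562536/19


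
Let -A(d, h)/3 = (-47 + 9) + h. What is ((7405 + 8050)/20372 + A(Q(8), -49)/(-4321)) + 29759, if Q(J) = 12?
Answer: 8212129209/275948 ≈ 29760.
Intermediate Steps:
A(d, h) = 114 - 3*h (A(d, h) = -3*((-47 + 9) + h) = -3*(-38 + h) = 114 - 3*h)
((7405 + 8050)/20372 + A(Q(8), -49)/(-4321)) + 29759 = ((7405 + 8050)/20372 + (114 - 3*(-49))/(-4321)) + 29759 = (15455*(1/20372) + (114 + 147)*(-1/4321)) + 29759 = (1405/1852 + 261*(-1/4321)) + 29759 = (1405/1852 - 9/149) + 29759 = 192677/275948 + 29759 = 8212129209/275948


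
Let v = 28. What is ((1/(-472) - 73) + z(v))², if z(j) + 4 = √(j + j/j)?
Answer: 1327419761/222784 - 36345*√29/236 ≈ 5129.0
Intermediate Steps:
z(j) = -4 + √(1 + j) (z(j) = -4 + √(j + j/j) = -4 + √(j + 1) = -4 + √(1 + j))
((1/(-472) - 73) + z(v))² = ((1/(-472) - 73) + (-4 + √(1 + 28)))² = ((-1/472 - 73) + (-4 + √29))² = (-34457/472 + (-4 + √29))² = (-36345/472 + √29)²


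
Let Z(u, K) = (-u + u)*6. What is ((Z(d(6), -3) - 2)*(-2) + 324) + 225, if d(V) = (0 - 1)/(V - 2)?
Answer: 553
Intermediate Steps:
d(V) = -1/(-2 + V)
Z(u, K) = 0 (Z(u, K) = 0*6 = 0)
((Z(d(6), -3) - 2)*(-2) + 324) + 225 = ((0 - 2)*(-2) + 324) + 225 = (-2*(-2) + 324) + 225 = (4 + 324) + 225 = 328 + 225 = 553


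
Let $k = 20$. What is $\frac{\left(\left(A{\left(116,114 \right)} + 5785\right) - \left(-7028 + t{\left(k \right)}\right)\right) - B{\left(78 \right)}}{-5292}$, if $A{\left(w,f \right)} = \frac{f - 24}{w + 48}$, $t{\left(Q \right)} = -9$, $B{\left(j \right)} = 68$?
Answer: $- \frac{1045873}{433944} \approx -2.4102$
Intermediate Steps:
$A{\left(w,f \right)} = \frac{-24 + f}{48 + w}$
$\frac{\left(\left(A{\left(116,114 \right)} + 5785\right) - \left(-7028 + t{\left(k \right)}\right)\right) - B{\left(78 \right)}}{-5292} = \frac{\left(\left(\frac{-24 + 114}{48 + 116} + 5785\right) + \left(7028 - -9\right)\right) - 68}{-5292} = \left(\left(\left(\frac{1}{164} \cdot 90 + 5785\right) + \left(7028 + 9\right)\right) - 68\right) \left(- \frac{1}{5292}\right) = \left(\left(\left(\frac{1}{164} \cdot 90 + 5785\right) + 7037\right) - 68\right) \left(- \frac{1}{5292}\right) = \left(\left(\left(\frac{45}{82} + 5785\right) + 7037\right) - 68\right) \left(- \frac{1}{5292}\right) = \left(\left(\frac{474415}{82} + 7037\right) - 68\right) \left(- \frac{1}{5292}\right) = \left(\frac{1051449}{82} - 68\right) \left(- \frac{1}{5292}\right) = \frac{1045873}{82} \left(- \frac{1}{5292}\right) = - \frac{1045873}{433944}$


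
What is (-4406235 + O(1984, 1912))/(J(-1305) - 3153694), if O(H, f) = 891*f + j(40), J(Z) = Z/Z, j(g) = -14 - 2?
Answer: 2702659/3153693 ≈ 0.85698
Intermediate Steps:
j(g) = -16
J(Z) = 1
O(H, f) = -16 + 891*f (O(H, f) = 891*f - 16 = -16 + 891*f)
(-4406235 + O(1984, 1912))/(J(-1305) - 3153694) = (-4406235 + (-16 + 891*1912))/(1 - 3153694) = (-4406235 + (-16 + 1703592))/(-3153693) = (-4406235 + 1703576)*(-1/3153693) = -2702659*(-1/3153693) = 2702659/3153693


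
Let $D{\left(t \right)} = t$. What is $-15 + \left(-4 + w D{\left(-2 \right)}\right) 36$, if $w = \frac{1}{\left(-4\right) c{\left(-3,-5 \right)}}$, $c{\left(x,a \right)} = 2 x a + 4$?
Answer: $- \frac{2694}{17} \approx -158.47$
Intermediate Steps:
$c{\left(x,a \right)} = 4 + 2 a x$ ($c{\left(x,a \right)} = 2 a x + 4 = 4 + 2 a x$)
$w = - \frac{1}{136}$ ($w = \frac{1}{\left(-4\right) \left(4 + 2 \left(-5\right) \left(-3\right)\right)} = \frac{1}{\left(-4\right) \left(4 + 30\right)} = \frac{1}{\left(-4\right) 34} = \frac{1}{-136} = - \frac{1}{136} \approx -0.0073529$)
$-15 + \left(-4 + w D{\left(-2 \right)}\right) 36 = -15 + \left(-4 - - \frac{1}{68}\right) 36 = -15 + \left(-4 + \frac{1}{68}\right) 36 = -15 - \frac{2439}{17} = - \frac{2694}{17}$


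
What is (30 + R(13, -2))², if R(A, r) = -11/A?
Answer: 143641/169 ≈ 849.95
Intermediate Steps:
(30 + R(13, -2))² = (30 - 11/13)² = (379/13)² = 143641/169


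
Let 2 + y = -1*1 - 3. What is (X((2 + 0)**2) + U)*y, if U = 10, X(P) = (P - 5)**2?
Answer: -66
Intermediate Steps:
X(P) = (-5 + P)**2
y = -6 (y = -2 + (-1*1 - 3) = -2 + (-1 - 3) = -2 - 4 = -6)
(X((2 + 0)**2) + U)*y = ((-5 + (2 + 0)**2)**2 + 10)*(-6) = ((-5 + 2**2)**2 + 10)*(-6) = ((-5 + 4)**2 + 10)*(-6) = ((-1)**2 + 10)*(-6) = (1 + 10)*(-6) = 11*(-6) = -66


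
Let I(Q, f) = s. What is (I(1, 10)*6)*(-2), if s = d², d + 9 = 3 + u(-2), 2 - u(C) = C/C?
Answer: -300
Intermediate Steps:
u(C) = 1 (u(C) = 2 - C/C = 2 - 1*1 = 2 - 1 = 1)
d = -5 (d = -9 + (3 + 1) = -9 + 4 = -5)
s = 25 (s = (-5)² = 25)
I(Q, f) = 25
(I(1, 10)*6)*(-2) = (25*6)*(-2) = 150*(-2) = -300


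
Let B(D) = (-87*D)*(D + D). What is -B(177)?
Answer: 5451246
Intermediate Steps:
B(D) = -174*D² (B(D) = (-87*D)*(2*D) = -174*D²)
-B(177) = -(-174)*177² = -(-174)*31329 = -1*(-5451246) = 5451246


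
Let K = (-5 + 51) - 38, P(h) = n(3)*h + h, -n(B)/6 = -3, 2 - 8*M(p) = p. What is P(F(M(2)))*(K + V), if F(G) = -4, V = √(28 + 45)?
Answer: -608 - 76*√73 ≈ -1257.3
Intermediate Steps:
M(p) = ¼ - p/8
V = √73 ≈ 8.5440
n(B) = 18 (n(B) = -6*(-3) = 18)
P(h) = 19*h (P(h) = 18*h + h = 19*h)
K = 8 (K = 46 - 38 = 8)
P(F(M(2)))*(K + V) = (19*(-4))*(8 + √73) = -76*(8 + √73) = -608 - 76*√73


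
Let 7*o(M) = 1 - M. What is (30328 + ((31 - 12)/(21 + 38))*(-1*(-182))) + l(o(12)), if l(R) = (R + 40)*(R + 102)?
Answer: 99005003/2891 ≈ 34246.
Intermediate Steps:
o(M) = ⅐ - M/7 (o(M) = (1 - M)/7 = ⅐ - M/7)
l(R) = (40 + R)*(102 + R)
(30328 + ((31 - 12)/(21 + 38))*(-1*(-182))) + l(o(12)) = (30328 + ((31 - 12)/(21 + 38))*(-1*(-182))) + (4080 + (⅐ - ⅐*12)² + 142*(⅐ - ⅐*12)) = (30328 + (19/59)*182) + (4080 + (⅐ - 12/7)² + 142*(⅐ - 12/7)) = (30328 + (19*(1/59))*182) + (4080 + (-11/7)² + 142*(-11/7)) = (30328 + (19/59)*182) + (4080 + 121/49 - 1562/7) = (30328 + 3458/59) + 189107/49 = 1792810/59 + 189107/49 = 99005003/2891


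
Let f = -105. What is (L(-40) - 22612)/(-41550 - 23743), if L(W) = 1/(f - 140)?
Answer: 5539941/15996785 ≈ 0.34632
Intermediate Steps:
L(W) = -1/245 (L(W) = 1/(-105 - 140) = 1/(-245) = -1/245)
(L(-40) - 22612)/(-41550 - 23743) = (-1/245 - 22612)/(-41550 - 23743) = -5539941/245/(-65293) = -5539941/245*(-1/65293) = 5539941/15996785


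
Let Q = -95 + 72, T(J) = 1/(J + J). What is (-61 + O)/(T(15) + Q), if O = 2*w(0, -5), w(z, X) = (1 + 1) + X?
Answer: 2010/689 ≈ 2.9173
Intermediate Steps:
w(z, X) = 2 + X
T(J) = 1/(2*J)
Q = -23
O = -6 (O = 2*(2 - 5) = 2*(-3) = -6)
(-61 + O)/(T(15) + Q) = (-61 - 6)/((½)/15 - 23) = -67/((½)*(1/15) - 23) = -67/(1/30 - 23) = -67/(-689/30) = -30/689*(-67) = 2010/689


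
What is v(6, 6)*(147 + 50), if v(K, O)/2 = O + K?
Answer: 4728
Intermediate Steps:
v(K, O) = 2*K + 2*O (v(K, O) = 2*(O + K) = 2*(K + O) = 2*K + 2*O)
v(6, 6)*(147 + 50) = (2*6 + 2*6)*(147 + 50) = (12 + 12)*197 = 24*197 = 4728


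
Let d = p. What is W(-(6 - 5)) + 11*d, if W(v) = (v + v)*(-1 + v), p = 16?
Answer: 180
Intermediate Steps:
d = 16
W(v) = 2*v*(-1 + v) (W(v) = (2*v)*(-1 + v) = 2*v*(-1 + v))
W(-(6 - 5)) + 11*d = 2*(-(6 - 5))*(-1 - (6 - 5)) + 11*16 = 2*(-1*1)*(-1 - 1*1) + 176 = 2*(-1)*(-1 - 1) + 176 = 2*(-1)*(-2) + 176 = 4 + 176 = 180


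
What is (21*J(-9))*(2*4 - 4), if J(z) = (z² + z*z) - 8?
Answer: 12936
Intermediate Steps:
J(z) = -8 + 2*z² (J(z) = (z² + z²) - 8 = 2*z² - 8 = -8 + 2*z²)
(21*J(-9))*(2*4 - 4) = (21*(-8 + 2*(-9)²))*(2*4 - 4) = (21*(-8 + 2*81))*(8 - 4) = (21*(-8 + 162))*4 = (21*154)*4 = 3234*4 = 12936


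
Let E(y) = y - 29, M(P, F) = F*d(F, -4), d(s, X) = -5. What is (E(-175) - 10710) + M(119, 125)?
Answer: -11539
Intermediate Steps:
M(P, F) = -5*F (M(P, F) = F*(-5) = -5*F)
E(y) = -29 + y
(E(-175) - 10710) + M(119, 125) = ((-29 - 175) - 10710) - 5*125 = (-204 - 10710) - 625 = -10914 - 625 = -11539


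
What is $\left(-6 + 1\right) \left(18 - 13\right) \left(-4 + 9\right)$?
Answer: $-125$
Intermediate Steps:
$\left(-6 + 1\right) \left(18 - 13\right) \left(-4 + 9\right) = \left(-5\right) 5 \cdot 5 = \left(-25\right) 5 = -125$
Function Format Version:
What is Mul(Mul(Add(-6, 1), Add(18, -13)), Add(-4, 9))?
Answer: -125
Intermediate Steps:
Mul(Mul(Add(-6, 1), Add(18, -13)), Add(-4, 9)) = Mul(Mul(-5, 5), 5) = Mul(-25, 5) = -125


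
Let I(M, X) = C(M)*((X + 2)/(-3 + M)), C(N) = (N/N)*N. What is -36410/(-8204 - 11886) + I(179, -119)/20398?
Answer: 1861327183/1030343776 ≈ 1.8065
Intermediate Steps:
C(N) = N (C(N) = 1*N = N)
I(M, X) = M*(2 + X)/(-3 + M) (I(M, X) = M*((X + 2)/(-3 + M)) = M*((2 + X)/(-3 + M)) = M*(2 + X)/(-3 + M))
-36410/(-8204 - 11886) + I(179, -119)/20398 = -36410/(-8204 - 11886) + (179*(2 - 119)/(-3 + 179))/20398 = -36410/(-20090) + (179*(-117)/176)*(1/20398) = -36410*(-1/20090) + (179*(1/176)*(-117))*(1/20398) = 3641/2009 - 20943/176*1/20398 = 3641/2009 - 20943/3590048 = 1861327183/1030343776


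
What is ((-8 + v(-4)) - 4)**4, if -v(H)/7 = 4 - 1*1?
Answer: 1185921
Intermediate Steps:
v(H) = -21 (v(H) = -7*(4 - 1*1) = -7*(4 - 1) = -7*3 = -21)
((-8 + v(-4)) - 4)**4 = ((-8 - 21) - 4)**4 = (-29 - 4)**4 = (-33)**4 = 1185921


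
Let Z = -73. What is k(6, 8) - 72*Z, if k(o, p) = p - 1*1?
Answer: 5263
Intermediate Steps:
k(o, p) = -1 + p (k(o, p) = p - 1 = -1 + p)
k(6, 8) - 72*Z = (-1 + 8) - 72*(-73) = 7 + 5256 = 5263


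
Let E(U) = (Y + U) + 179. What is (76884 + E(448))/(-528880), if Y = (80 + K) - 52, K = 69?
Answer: -9701/66110 ≈ -0.14674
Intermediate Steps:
Y = 97 (Y = (80 + 69) - 52 = 149 - 52 = 97)
E(U) = 276 + U (E(U) = (97 + U) + 179 = 276 + U)
(76884 + E(448))/(-528880) = (76884 + (276 + 448))/(-528880) = (76884 + 724)*(-1/528880) = 77608*(-1/528880) = -9701/66110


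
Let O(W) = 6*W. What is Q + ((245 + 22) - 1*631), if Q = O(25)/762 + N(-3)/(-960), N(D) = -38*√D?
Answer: -46203/127 + 19*I*√3/480 ≈ -363.8 + 0.06856*I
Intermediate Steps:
Q = 25/127 + 19*I*√3/480 (Q = (6*25)/762 - 38*I*√3/(-960) = 150*(1/762) - 38*I*√3*(-1/960) = 25/127 - 38*I*√3*(-1/960) = 25/127 + 19*I*√3/480 ≈ 0.19685 + 0.06856*I)
Q + ((245 + 22) - 1*631) = (25/127 + 19*I*√3/480) + ((245 + 22) - 1*631) = (25/127 + 19*I*√3/480) + (267 - 631) = (25/127 + 19*I*√3/480) - 364 = -46203/127 + 19*I*√3/480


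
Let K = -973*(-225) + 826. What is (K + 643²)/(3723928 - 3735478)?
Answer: -12664/231 ≈ -54.823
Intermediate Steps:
K = 219751 (K = 218925 + 826 = 219751)
(K + 643²)/(3723928 - 3735478) = (219751 + 643²)/(3723928 - 3735478) = (219751 + 413449)/(-11550) = 633200*(-1/11550) = -12664/231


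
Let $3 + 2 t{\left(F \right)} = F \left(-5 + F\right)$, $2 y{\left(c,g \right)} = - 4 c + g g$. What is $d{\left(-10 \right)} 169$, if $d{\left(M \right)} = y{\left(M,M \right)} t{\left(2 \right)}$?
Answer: $-53235$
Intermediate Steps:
$y{\left(c,g \right)} = \frac{g^{2}}{2} - 2 c$ ($y{\left(c,g \right)} = \frac{- 4 c + g g}{2} = \frac{- 4 c + g^{2}}{2} = \frac{g^{2} - 4 c}{2} = \frac{g^{2}}{2} - 2 c$)
$t{\left(F \right)} = - \frac{3}{2} + \frac{F \left(-5 + F\right)}{2}$
$d{\left(M \right)} = 9 M - \frac{9 M^{2}}{4}$ ($d{\left(M \right)} = \left(\frac{M^{2}}{2} - 2 M\right) \left(- \frac{3}{2} + \frac{2^{2}}{2} - 5\right) = \left(\frac{M^{2}}{2} - 2 M\right) \left(- \frac{3}{2} + \frac{1}{2} \cdot 4 - 5\right) = \left(\frac{M^{2}}{2} - 2 M\right) \left(- \frac{3}{2} + 2 - 5\right) = \left(\frac{M^{2}}{2} - 2 M\right) \left(- \frac{9}{2}\right) = 9 M - \frac{9 M^{2}}{4}$)
$d{\left(-10 \right)} 169 = \frac{9}{4} \left(-10\right) \left(4 - -10\right) 169 = \frac{9}{4} \left(-10\right) \left(4 + 10\right) 169 = \frac{9}{4} \left(-10\right) 14 \cdot 169 = \left(-315\right) 169 = -53235$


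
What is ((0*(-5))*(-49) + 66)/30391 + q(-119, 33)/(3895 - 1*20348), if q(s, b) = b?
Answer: 82995/500023123 ≈ 0.00016598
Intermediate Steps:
((0*(-5))*(-49) + 66)/30391 + q(-119, 33)/(3895 - 1*20348) = ((0*(-5))*(-49) + 66)/30391 + 33/(3895 - 1*20348) = (0*(-49) + 66)*(1/30391) + 33/(3895 - 20348) = (0 + 66)*(1/30391) + 33/(-16453) = 66*(1/30391) + 33*(-1/16453) = 66/30391 - 33/16453 = 82995/500023123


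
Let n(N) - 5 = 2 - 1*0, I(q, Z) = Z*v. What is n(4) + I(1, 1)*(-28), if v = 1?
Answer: -21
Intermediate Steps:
I(q, Z) = Z (I(q, Z) = Z*1 = Z)
n(N) = 7 (n(N) = 5 + (2 - 1*0) = 5 + (2 + 0) = 5 + 2 = 7)
n(4) + I(1, 1)*(-28) = 7 + 1*(-28) = 7 - 28 = -21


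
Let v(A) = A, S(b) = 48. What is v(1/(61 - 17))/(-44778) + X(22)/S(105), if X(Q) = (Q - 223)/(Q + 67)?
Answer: -16500871/350701296 ≈ -0.047051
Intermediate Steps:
X(Q) = (-223 + Q)/(67 + Q)
v(1/(61 - 17))/(-44778) + X(22)/S(105) = 1/((61 - 17)*(-44778)) + ((-223 + 22)/(67 + 22))/48 = -1/44778/44 + (-201/89)*(1/48) = (1/44)*(-1/44778) + ((1/89)*(-201))*(1/48) = -1/1970232 - 201/89*1/48 = -1/1970232 - 67/1424 = -16500871/350701296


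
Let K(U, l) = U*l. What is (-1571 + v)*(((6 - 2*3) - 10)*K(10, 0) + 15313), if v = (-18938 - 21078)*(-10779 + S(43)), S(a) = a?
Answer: 6578621069165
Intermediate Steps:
v = 429611776 (v = (-18938 - 21078)*(-10779 + 43) = -40016*(-10736) = 429611776)
(-1571 + v)*(((6 - 2*3) - 10)*K(10, 0) + 15313) = (-1571 + 429611776)*(((6 - 2*3) - 10)*(10*0) + 15313) = 429610205*(((6 - 6) - 10)*0 + 15313) = 429610205*((0 - 10)*0 + 15313) = 429610205*(-10*0 + 15313) = 429610205*(0 + 15313) = 429610205*15313 = 6578621069165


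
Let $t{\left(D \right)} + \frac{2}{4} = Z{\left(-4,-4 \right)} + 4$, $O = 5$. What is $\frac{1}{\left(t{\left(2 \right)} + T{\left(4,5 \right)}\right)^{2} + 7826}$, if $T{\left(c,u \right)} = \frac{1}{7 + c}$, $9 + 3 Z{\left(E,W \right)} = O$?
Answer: $\frac{4356}{34112257} \approx 0.0001277$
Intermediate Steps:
$Z{\left(E,W \right)} = - \frac{4}{3}$ ($Z{\left(E,W \right)} = -3 + \frac{1}{3} \cdot 5 = -3 + \frac{5}{3} = - \frac{4}{3}$)
$t{\left(D \right)} = \frac{13}{6}$ ($t{\left(D \right)} = - \frac{1}{2} + \left(- \frac{4}{3} + 4\right) = - \frac{1}{2} + \frac{8}{3} = \frac{13}{6}$)
$\frac{1}{\left(t{\left(2 \right)} + T{\left(4,5 \right)}\right)^{2} + 7826} = \frac{1}{\left(\frac{13}{6} + \frac{1}{7 + 4}\right)^{2} + 7826} = \frac{1}{\left(\frac{13}{6} + \frac{1}{11}\right)^{2} + 7826} = \frac{1}{\left(\frac{149}{66}\right)^{2} + 7826} = \frac{1}{\frac{22201}{4356} + 7826} = \frac{1}{\frac{34112257}{4356}} = \frac{4356}{34112257}$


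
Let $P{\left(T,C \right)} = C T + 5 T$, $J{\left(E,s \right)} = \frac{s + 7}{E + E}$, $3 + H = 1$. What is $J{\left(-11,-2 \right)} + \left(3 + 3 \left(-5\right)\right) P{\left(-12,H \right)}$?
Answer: $\frac{9499}{22} \approx 431.77$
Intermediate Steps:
$H = -2$ ($H = -3 + 1 = -2$)
$J{\left(E,s \right)} = \frac{7 + s}{2 E}$
$P{\left(T,C \right)} = 5 T + C T$
$J{\left(-11,-2 \right)} + \left(3 + 3 \left(-5\right)\right) P{\left(-12,H \right)} = \frac{7 - 2}{2 \left(-11\right)} + \left(3 + 3 \left(-5\right)\right) \left(- 12 \left(5 - 2\right)\right) = \frac{1}{2} \left(- \frac{1}{11}\right) 5 + \left(3 - 15\right) \left(\left(-12\right) 3\right) = - \frac{5}{22} - -432 = - \frac{5}{22} + 432 = \frac{9499}{22}$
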